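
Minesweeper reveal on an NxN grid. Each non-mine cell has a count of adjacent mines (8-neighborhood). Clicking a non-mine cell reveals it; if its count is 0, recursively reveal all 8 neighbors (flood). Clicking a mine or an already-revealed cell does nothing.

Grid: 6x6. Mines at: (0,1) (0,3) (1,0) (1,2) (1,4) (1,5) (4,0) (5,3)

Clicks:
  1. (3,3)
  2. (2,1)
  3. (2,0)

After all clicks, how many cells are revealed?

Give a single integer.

Click 1 (3,3) count=0: revealed 17 new [(2,1) (2,2) (2,3) (2,4) (2,5) (3,1) (3,2) (3,3) (3,4) (3,5) (4,1) (4,2) (4,3) (4,4) (4,5) (5,4) (5,5)] -> total=17
Click 2 (2,1) count=2: revealed 0 new [(none)] -> total=17
Click 3 (2,0) count=1: revealed 1 new [(2,0)] -> total=18

Answer: 18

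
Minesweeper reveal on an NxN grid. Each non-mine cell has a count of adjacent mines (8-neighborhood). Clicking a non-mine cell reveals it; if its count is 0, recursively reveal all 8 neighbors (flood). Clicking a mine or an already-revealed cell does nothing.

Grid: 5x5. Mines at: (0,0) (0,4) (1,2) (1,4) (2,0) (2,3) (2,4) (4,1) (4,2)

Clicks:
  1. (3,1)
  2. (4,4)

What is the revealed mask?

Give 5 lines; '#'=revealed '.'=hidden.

Answer: .....
.....
.....
.#.##
...##

Derivation:
Click 1 (3,1) count=3: revealed 1 new [(3,1)] -> total=1
Click 2 (4,4) count=0: revealed 4 new [(3,3) (3,4) (4,3) (4,4)] -> total=5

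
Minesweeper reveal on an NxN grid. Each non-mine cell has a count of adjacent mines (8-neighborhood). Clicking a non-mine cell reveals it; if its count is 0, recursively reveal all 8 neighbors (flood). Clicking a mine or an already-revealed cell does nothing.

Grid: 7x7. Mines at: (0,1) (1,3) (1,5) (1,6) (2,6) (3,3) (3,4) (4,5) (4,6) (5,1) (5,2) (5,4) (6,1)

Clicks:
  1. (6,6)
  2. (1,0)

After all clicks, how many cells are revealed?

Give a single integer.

Answer: 5

Derivation:
Click 1 (6,6) count=0: revealed 4 new [(5,5) (5,6) (6,5) (6,6)] -> total=4
Click 2 (1,0) count=1: revealed 1 new [(1,0)] -> total=5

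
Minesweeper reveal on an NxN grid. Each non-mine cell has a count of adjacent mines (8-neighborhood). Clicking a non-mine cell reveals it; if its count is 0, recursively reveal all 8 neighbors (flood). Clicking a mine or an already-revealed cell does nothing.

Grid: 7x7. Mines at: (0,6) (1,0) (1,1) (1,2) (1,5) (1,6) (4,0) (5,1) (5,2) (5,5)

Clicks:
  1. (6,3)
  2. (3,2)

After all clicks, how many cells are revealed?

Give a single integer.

Click 1 (6,3) count=1: revealed 1 new [(6,3)] -> total=1
Click 2 (3,2) count=0: revealed 18 new [(2,1) (2,2) (2,3) (2,4) (2,5) (2,6) (3,1) (3,2) (3,3) (3,4) (3,5) (3,6) (4,1) (4,2) (4,3) (4,4) (4,5) (4,6)] -> total=19

Answer: 19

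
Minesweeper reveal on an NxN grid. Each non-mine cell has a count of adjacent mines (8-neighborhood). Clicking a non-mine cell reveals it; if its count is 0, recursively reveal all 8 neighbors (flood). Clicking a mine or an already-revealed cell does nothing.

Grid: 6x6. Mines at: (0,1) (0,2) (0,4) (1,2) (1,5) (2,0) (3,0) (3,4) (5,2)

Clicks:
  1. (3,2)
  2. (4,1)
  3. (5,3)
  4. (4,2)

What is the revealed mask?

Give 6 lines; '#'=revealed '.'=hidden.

Click 1 (3,2) count=0: revealed 9 new [(2,1) (2,2) (2,3) (3,1) (3,2) (3,3) (4,1) (4,2) (4,3)] -> total=9
Click 2 (4,1) count=2: revealed 0 new [(none)] -> total=9
Click 3 (5,3) count=1: revealed 1 new [(5,3)] -> total=10
Click 4 (4,2) count=1: revealed 0 new [(none)] -> total=10

Answer: ......
......
.###..
.###..
.###..
...#..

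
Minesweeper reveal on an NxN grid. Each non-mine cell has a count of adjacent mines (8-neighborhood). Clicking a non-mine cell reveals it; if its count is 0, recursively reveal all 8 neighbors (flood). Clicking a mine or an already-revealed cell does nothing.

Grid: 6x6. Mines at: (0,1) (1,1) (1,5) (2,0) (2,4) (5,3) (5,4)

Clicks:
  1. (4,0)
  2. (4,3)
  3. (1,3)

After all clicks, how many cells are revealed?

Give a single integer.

Answer: 15

Derivation:
Click 1 (4,0) count=0: revealed 14 new [(2,1) (2,2) (2,3) (3,0) (3,1) (3,2) (3,3) (4,0) (4,1) (4,2) (4,3) (5,0) (5,1) (5,2)] -> total=14
Click 2 (4,3) count=2: revealed 0 new [(none)] -> total=14
Click 3 (1,3) count=1: revealed 1 new [(1,3)] -> total=15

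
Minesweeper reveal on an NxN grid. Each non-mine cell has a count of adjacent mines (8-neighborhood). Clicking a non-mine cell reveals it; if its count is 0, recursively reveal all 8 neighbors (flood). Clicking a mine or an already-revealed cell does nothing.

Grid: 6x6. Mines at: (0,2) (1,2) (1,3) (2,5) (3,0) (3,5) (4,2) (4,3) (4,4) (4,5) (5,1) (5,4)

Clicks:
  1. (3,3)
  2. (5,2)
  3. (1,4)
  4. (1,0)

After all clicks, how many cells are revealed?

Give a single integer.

Answer: 9

Derivation:
Click 1 (3,3) count=3: revealed 1 new [(3,3)] -> total=1
Click 2 (5,2) count=3: revealed 1 new [(5,2)] -> total=2
Click 3 (1,4) count=2: revealed 1 new [(1,4)] -> total=3
Click 4 (1,0) count=0: revealed 6 new [(0,0) (0,1) (1,0) (1,1) (2,0) (2,1)] -> total=9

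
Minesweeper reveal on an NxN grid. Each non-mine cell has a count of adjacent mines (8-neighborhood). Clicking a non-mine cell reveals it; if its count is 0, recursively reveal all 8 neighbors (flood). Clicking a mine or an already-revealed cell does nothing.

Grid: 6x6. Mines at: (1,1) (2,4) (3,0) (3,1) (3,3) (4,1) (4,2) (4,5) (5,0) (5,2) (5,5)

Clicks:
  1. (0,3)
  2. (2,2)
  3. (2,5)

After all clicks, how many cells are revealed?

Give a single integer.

Click 1 (0,3) count=0: revealed 8 new [(0,2) (0,3) (0,4) (0,5) (1,2) (1,3) (1,4) (1,5)] -> total=8
Click 2 (2,2) count=3: revealed 1 new [(2,2)] -> total=9
Click 3 (2,5) count=1: revealed 1 new [(2,5)] -> total=10

Answer: 10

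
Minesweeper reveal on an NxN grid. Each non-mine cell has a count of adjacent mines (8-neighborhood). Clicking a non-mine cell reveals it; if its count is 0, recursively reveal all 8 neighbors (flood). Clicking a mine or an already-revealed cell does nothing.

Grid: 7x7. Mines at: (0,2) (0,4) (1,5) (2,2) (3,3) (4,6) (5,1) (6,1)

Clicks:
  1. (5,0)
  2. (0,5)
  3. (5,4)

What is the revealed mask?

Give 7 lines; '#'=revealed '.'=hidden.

Click 1 (5,0) count=2: revealed 1 new [(5,0)] -> total=1
Click 2 (0,5) count=2: revealed 1 new [(0,5)] -> total=2
Click 3 (5,4) count=0: revealed 14 new [(4,2) (4,3) (4,4) (4,5) (5,2) (5,3) (5,4) (5,5) (5,6) (6,2) (6,3) (6,4) (6,5) (6,6)] -> total=16

Answer: .....#.
.......
.......
.......
..####.
#.#####
..#####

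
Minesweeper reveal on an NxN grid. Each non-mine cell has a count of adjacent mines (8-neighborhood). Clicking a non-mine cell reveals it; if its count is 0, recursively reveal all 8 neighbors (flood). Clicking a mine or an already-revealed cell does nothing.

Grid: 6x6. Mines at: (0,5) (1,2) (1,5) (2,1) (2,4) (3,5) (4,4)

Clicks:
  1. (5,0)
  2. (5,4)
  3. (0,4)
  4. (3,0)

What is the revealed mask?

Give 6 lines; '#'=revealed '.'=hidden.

Answer: ....#.
......
......
####..
####..
#####.

Derivation:
Click 1 (5,0) count=0: revealed 12 new [(3,0) (3,1) (3,2) (3,3) (4,0) (4,1) (4,2) (4,3) (5,0) (5,1) (5,2) (5,3)] -> total=12
Click 2 (5,4) count=1: revealed 1 new [(5,4)] -> total=13
Click 3 (0,4) count=2: revealed 1 new [(0,4)] -> total=14
Click 4 (3,0) count=1: revealed 0 new [(none)] -> total=14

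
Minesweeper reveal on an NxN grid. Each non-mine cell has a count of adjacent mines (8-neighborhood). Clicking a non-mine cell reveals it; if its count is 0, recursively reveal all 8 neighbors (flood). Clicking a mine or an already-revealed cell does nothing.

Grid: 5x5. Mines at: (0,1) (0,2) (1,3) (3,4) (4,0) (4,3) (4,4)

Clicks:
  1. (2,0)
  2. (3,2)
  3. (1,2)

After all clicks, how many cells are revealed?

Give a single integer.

Click 1 (2,0) count=0: revealed 9 new [(1,0) (1,1) (1,2) (2,0) (2,1) (2,2) (3,0) (3,1) (3,2)] -> total=9
Click 2 (3,2) count=1: revealed 0 new [(none)] -> total=9
Click 3 (1,2) count=3: revealed 0 new [(none)] -> total=9

Answer: 9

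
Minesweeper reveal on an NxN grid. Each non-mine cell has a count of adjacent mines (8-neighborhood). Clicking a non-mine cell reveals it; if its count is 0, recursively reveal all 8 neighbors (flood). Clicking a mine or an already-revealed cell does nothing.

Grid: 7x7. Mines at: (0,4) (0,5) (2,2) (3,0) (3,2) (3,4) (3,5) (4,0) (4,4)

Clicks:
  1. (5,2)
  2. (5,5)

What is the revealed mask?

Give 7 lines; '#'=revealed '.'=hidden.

Answer: .......
.......
.......
.......
.###.##
#######
#######

Derivation:
Click 1 (5,2) count=0: revealed 19 new [(4,1) (4,2) (4,3) (4,5) (4,6) (5,0) (5,1) (5,2) (5,3) (5,4) (5,5) (5,6) (6,0) (6,1) (6,2) (6,3) (6,4) (6,5) (6,6)] -> total=19
Click 2 (5,5) count=1: revealed 0 new [(none)] -> total=19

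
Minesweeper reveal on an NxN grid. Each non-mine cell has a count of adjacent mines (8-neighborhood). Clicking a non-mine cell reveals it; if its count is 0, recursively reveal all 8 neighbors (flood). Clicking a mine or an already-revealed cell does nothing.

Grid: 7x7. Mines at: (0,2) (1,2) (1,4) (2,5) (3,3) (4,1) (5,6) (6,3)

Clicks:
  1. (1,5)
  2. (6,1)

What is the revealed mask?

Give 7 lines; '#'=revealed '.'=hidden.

Answer: .......
.....#.
.......
.......
.......
###....
###....

Derivation:
Click 1 (1,5) count=2: revealed 1 new [(1,5)] -> total=1
Click 2 (6,1) count=0: revealed 6 new [(5,0) (5,1) (5,2) (6,0) (6,1) (6,2)] -> total=7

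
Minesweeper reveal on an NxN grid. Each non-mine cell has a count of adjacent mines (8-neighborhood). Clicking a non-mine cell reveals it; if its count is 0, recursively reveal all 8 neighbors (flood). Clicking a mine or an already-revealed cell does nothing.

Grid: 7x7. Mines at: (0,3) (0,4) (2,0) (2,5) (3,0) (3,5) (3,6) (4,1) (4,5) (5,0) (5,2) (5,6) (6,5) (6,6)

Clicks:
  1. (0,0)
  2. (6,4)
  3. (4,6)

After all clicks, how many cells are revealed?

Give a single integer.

Answer: 8

Derivation:
Click 1 (0,0) count=0: revealed 6 new [(0,0) (0,1) (0,2) (1,0) (1,1) (1,2)] -> total=6
Click 2 (6,4) count=1: revealed 1 new [(6,4)] -> total=7
Click 3 (4,6) count=4: revealed 1 new [(4,6)] -> total=8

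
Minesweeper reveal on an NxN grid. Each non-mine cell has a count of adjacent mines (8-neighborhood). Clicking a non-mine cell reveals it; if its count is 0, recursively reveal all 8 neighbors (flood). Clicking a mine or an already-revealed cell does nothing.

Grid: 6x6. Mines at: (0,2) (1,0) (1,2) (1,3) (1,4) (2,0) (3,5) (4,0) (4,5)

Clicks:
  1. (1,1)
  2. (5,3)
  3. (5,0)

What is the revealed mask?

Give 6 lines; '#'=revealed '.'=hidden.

Click 1 (1,1) count=4: revealed 1 new [(1,1)] -> total=1
Click 2 (5,3) count=0: revealed 16 new [(2,1) (2,2) (2,3) (2,4) (3,1) (3,2) (3,3) (3,4) (4,1) (4,2) (4,3) (4,4) (5,1) (5,2) (5,3) (5,4)] -> total=17
Click 3 (5,0) count=1: revealed 1 new [(5,0)] -> total=18

Answer: ......
.#....
.####.
.####.
.####.
#####.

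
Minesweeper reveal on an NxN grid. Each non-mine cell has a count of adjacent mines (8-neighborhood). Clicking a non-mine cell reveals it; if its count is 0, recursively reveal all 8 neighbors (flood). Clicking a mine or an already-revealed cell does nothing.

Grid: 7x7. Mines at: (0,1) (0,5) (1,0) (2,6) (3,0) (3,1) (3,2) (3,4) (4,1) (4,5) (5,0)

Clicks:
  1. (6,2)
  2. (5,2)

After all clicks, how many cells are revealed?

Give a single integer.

Answer: 15

Derivation:
Click 1 (6,2) count=0: revealed 15 new [(4,2) (4,3) (4,4) (5,1) (5,2) (5,3) (5,4) (5,5) (5,6) (6,1) (6,2) (6,3) (6,4) (6,5) (6,6)] -> total=15
Click 2 (5,2) count=1: revealed 0 new [(none)] -> total=15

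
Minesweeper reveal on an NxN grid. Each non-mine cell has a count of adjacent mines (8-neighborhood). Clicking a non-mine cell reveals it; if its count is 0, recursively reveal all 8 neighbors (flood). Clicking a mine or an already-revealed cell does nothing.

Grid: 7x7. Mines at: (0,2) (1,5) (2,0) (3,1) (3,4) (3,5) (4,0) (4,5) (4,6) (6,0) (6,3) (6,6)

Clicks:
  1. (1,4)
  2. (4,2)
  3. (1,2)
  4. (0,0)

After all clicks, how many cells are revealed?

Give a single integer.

Click 1 (1,4) count=1: revealed 1 new [(1,4)] -> total=1
Click 2 (4,2) count=1: revealed 1 new [(4,2)] -> total=2
Click 3 (1,2) count=1: revealed 1 new [(1,2)] -> total=3
Click 4 (0,0) count=0: revealed 4 new [(0,0) (0,1) (1,0) (1,1)] -> total=7

Answer: 7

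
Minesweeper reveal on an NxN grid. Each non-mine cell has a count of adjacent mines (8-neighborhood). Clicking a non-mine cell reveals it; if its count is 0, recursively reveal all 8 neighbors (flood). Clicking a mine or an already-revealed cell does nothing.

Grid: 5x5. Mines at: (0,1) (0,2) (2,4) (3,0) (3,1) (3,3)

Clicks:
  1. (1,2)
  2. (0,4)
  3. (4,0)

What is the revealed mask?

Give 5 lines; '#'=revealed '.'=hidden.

Click 1 (1,2) count=2: revealed 1 new [(1,2)] -> total=1
Click 2 (0,4) count=0: revealed 4 new [(0,3) (0,4) (1,3) (1,4)] -> total=5
Click 3 (4,0) count=2: revealed 1 new [(4,0)] -> total=6

Answer: ...##
..###
.....
.....
#....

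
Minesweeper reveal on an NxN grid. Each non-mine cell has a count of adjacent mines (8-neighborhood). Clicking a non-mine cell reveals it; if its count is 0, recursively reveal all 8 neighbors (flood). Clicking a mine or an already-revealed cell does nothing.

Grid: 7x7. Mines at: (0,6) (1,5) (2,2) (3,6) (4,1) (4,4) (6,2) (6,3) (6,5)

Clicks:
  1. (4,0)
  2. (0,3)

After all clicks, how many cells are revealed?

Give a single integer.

Answer: 15

Derivation:
Click 1 (4,0) count=1: revealed 1 new [(4,0)] -> total=1
Click 2 (0,3) count=0: revealed 14 new [(0,0) (0,1) (0,2) (0,3) (0,4) (1,0) (1,1) (1,2) (1,3) (1,4) (2,0) (2,1) (3,0) (3,1)] -> total=15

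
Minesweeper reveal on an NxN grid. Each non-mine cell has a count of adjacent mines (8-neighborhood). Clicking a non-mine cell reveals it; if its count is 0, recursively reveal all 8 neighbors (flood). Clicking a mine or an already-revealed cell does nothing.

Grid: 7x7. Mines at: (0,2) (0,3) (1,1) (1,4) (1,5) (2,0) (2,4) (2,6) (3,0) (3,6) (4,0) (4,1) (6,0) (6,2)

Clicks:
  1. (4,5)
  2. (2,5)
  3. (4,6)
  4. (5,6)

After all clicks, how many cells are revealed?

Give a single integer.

Click 1 (4,5) count=1: revealed 1 new [(4,5)] -> total=1
Click 2 (2,5) count=5: revealed 1 new [(2,5)] -> total=2
Click 3 (4,6) count=1: revealed 1 new [(4,6)] -> total=3
Click 4 (5,6) count=0: revealed 16 new [(3,2) (3,3) (3,4) (3,5) (4,2) (4,3) (4,4) (5,2) (5,3) (5,4) (5,5) (5,6) (6,3) (6,4) (6,5) (6,6)] -> total=19

Answer: 19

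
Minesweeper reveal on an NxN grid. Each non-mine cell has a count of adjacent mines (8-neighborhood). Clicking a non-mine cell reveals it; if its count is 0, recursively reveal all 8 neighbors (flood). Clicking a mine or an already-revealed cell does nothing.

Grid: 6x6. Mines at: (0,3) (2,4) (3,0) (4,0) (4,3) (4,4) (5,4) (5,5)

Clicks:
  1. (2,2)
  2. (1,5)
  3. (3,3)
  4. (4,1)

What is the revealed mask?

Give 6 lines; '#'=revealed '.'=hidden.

Answer: ###...
####.#
####..
.###..
.#....
......

Derivation:
Click 1 (2,2) count=0: revealed 14 new [(0,0) (0,1) (0,2) (1,0) (1,1) (1,2) (1,3) (2,0) (2,1) (2,2) (2,3) (3,1) (3,2) (3,3)] -> total=14
Click 2 (1,5) count=1: revealed 1 new [(1,5)] -> total=15
Click 3 (3,3) count=3: revealed 0 new [(none)] -> total=15
Click 4 (4,1) count=2: revealed 1 new [(4,1)] -> total=16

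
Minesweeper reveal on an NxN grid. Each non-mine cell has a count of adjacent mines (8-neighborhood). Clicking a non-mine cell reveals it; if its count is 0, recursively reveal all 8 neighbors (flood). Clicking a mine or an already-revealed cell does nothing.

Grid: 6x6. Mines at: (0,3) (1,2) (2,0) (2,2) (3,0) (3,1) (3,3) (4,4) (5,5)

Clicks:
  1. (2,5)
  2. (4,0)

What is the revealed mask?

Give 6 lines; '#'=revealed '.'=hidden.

Answer: ....##
....##
....##
....##
#.....
......

Derivation:
Click 1 (2,5) count=0: revealed 8 new [(0,4) (0,5) (1,4) (1,5) (2,4) (2,5) (3,4) (3,5)] -> total=8
Click 2 (4,0) count=2: revealed 1 new [(4,0)] -> total=9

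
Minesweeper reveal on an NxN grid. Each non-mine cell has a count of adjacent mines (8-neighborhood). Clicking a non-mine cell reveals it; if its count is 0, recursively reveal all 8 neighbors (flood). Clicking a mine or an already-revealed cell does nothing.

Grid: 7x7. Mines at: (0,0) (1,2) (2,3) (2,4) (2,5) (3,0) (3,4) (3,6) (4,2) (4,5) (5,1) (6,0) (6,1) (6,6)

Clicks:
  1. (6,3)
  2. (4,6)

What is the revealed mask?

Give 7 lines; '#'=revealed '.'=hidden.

Answer: .......
.......
.......
.......
......#
..####.
..####.

Derivation:
Click 1 (6,3) count=0: revealed 8 new [(5,2) (5,3) (5,4) (5,5) (6,2) (6,3) (6,4) (6,5)] -> total=8
Click 2 (4,6) count=2: revealed 1 new [(4,6)] -> total=9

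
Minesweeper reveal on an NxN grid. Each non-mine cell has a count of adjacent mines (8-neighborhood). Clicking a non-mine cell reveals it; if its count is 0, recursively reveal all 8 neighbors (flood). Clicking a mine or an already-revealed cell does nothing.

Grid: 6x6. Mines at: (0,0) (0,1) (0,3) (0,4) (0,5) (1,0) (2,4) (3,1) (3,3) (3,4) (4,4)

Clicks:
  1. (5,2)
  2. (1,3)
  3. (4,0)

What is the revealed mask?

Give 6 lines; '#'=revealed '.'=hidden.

Click 1 (5,2) count=0: revealed 8 new [(4,0) (4,1) (4,2) (4,3) (5,0) (5,1) (5,2) (5,3)] -> total=8
Click 2 (1,3) count=3: revealed 1 new [(1,3)] -> total=9
Click 3 (4,0) count=1: revealed 0 new [(none)] -> total=9

Answer: ......
...#..
......
......
####..
####..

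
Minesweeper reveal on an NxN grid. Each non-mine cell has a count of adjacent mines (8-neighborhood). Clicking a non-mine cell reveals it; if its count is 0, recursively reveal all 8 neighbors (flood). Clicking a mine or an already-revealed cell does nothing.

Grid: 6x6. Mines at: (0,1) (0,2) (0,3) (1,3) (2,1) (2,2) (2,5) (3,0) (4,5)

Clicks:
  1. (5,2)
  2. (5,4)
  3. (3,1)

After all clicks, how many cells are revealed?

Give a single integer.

Answer: 14

Derivation:
Click 1 (5,2) count=0: revealed 14 new [(3,1) (3,2) (3,3) (3,4) (4,0) (4,1) (4,2) (4,3) (4,4) (5,0) (5,1) (5,2) (5,3) (5,4)] -> total=14
Click 2 (5,4) count=1: revealed 0 new [(none)] -> total=14
Click 3 (3,1) count=3: revealed 0 new [(none)] -> total=14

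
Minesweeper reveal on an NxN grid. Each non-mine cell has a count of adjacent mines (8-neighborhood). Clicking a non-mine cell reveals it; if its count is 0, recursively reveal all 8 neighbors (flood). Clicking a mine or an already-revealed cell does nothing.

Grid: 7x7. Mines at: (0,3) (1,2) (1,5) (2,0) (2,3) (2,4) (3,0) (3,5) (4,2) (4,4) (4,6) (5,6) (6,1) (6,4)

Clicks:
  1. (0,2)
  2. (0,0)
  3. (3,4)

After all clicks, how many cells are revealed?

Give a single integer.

Answer: 6

Derivation:
Click 1 (0,2) count=2: revealed 1 new [(0,2)] -> total=1
Click 2 (0,0) count=0: revealed 4 new [(0,0) (0,1) (1,0) (1,1)] -> total=5
Click 3 (3,4) count=4: revealed 1 new [(3,4)] -> total=6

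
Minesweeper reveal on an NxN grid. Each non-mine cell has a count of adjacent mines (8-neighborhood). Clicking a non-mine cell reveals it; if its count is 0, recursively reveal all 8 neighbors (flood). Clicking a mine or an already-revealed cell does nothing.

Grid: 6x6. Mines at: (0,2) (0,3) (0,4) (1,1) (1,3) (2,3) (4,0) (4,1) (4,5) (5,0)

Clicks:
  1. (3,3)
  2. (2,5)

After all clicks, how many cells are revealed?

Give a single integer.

Click 1 (3,3) count=1: revealed 1 new [(3,3)] -> total=1
Click 2 (2,5) count=0: revealed 6 new [(1,4) (1,5) (2,4) (2,5) (3,4) (3,5)] -> total=7

Answer: 7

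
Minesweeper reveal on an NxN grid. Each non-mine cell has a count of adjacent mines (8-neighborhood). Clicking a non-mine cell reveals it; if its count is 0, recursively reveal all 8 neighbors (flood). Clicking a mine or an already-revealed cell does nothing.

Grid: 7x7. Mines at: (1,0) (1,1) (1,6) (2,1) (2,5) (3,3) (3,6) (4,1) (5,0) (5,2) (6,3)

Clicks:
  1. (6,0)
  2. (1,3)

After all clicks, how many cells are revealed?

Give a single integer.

Answer: 12

Derivation:
Click 1 (6,0) count=1: revealed 1 new [(6,0)] -> total=1
Click 2 (1,3) count=0: revealed 11 new [(0,2) (0,3) (0,4) (0,5) (1,2) (1,3) (1,4) (1,5) (2,2) (2,3) (2,4)] -> total=12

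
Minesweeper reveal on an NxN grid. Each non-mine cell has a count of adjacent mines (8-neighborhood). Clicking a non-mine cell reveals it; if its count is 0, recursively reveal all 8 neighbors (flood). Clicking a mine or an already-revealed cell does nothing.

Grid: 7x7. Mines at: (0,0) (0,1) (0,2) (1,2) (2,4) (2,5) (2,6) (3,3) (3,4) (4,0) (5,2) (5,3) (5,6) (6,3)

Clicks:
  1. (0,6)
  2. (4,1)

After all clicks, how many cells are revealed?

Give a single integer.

Click 1 (0,6) count=0: revealed 8 new [(0,3) (0,4) (0,5) (0,6) (1,3) (1,4) (1,5) (1,6)] -> total=8
Click 2 (4,1) count=2: revealed 1 new [(4,1)] -> total=9

Answer: 9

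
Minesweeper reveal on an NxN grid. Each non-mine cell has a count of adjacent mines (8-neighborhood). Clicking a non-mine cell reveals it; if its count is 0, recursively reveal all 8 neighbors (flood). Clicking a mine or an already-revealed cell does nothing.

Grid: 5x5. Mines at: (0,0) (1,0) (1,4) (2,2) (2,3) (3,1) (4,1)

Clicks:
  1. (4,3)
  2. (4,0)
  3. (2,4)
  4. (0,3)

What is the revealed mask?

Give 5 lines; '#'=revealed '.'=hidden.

Click 1 (4,3) count=0: revealed 6 new [(3,2) (3,3) (3,4) (4,2) (4,3) (4,4)] -> total=6
Click 2 (4,0) count=2: revealed 1 new [(4,0)] -> total=7
Click 3 (2,4) count=2: revealed 1 new [(2,4)] -> total=8
Click 4 (0,3) count=1: revealed 1 new [(0,3)] -> total=9

Answer: ...#.
.....
....#
..###
#.###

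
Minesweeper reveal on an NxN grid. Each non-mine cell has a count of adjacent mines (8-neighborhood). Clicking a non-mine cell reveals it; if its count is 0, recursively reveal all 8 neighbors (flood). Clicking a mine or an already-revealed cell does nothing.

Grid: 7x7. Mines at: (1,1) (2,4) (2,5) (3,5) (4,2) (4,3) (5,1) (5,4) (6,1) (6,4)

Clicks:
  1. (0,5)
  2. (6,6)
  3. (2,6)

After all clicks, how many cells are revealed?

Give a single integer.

Click 1 (0,5) count=0: revealed 10 new [(0,2) (0,3) (0,4) (0,5) (0,6) (1,2) (1,3) (1,4) (1,5) (1,6)] -> total=10
Click 2 (6,6) count=0: revealed 6 new [(4,5) (4,6) (5,5) (5,6) (6,5) (6,6)] -> total=16
Click 3 (2,6) count=2: revealed 1 new [(2,6)] -> total=17

Answer: 17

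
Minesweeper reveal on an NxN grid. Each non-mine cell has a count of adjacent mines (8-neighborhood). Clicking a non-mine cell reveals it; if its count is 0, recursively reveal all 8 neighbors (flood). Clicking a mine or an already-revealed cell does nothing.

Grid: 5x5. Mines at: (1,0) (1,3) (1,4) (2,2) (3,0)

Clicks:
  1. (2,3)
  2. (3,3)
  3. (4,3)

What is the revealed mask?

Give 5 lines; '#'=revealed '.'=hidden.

Answer: .....
.....
...##
.####
.####

Derivation:
Click 1 (2,3) count=3: revealed 1 new [(2,3)] -> total=1
Click 2 (3,3) count=1: revealed 1 new [(3,3)] -> total=2
Click 3 (4,3) count=0: revealed 8 new [(2,4) (3,1) (3,2) (3,4) (4,1) (4,2) (4,3) (4,4)] -> total=10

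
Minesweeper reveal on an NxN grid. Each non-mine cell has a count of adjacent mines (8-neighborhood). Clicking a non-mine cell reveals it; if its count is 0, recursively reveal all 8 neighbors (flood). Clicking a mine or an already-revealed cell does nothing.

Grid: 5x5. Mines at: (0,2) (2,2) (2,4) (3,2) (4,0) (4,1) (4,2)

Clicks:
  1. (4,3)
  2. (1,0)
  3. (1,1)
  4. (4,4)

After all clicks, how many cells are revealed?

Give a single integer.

Click 1 (4,3) count=2: revealed 1 new [(4,3)] -> total=1
Click 2 (1,0) count=0: revealed 8 new [(0,0) (0,1) (1,0) (1,1) (2,0) (2,1) (3,0) (3,1)] -> total=9
Click 3 (1,1) count=2: revealed 0 new [(none)] -> total=9
Click 4 (4,4) count=0: revealed 3 new [(3,3) (3,4) (4,4)] -> total=12

Answer: 12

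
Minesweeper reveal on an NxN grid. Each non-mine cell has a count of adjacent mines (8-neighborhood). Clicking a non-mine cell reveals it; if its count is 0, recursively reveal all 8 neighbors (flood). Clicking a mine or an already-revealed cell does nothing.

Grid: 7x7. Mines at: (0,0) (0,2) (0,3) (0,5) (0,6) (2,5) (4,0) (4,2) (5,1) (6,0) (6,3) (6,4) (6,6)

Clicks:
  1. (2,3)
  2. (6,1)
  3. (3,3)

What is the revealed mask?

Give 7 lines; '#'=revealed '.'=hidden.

Answer: .......
#####..
#####..
#####..
.......
.......
.#.....

Derivation:
Click 1 (2,3) count=0: revealed 15 new [(1,0) (1,1) (1,2) (1,3) (1,4) (2,0) (2,1) (2,2) (2,3) (2,4) (3,0) (3,1) (3,2) (3,3) (3,4)] -> total=15
Click 2 (6,1) count=2: revealed 1 new [(6,1)] -> total=16
Click 3 (3,3) count=1: revealed 0 new [(none)] -> total=16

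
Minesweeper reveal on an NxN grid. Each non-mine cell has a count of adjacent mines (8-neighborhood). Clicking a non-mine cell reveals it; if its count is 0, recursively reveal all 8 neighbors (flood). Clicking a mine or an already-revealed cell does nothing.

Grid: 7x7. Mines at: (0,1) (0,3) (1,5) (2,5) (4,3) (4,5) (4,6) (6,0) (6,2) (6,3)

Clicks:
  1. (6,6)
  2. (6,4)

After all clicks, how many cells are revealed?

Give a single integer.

Click 1 (6,6) count=0: revealed 6 new [(5,4) (5,5) (5,6) (6,4) (6,5) (6,6)] -> total=6
Click 2 (6,4) count=1: revealed 0 new [(none)] -> total=6

Answer: 6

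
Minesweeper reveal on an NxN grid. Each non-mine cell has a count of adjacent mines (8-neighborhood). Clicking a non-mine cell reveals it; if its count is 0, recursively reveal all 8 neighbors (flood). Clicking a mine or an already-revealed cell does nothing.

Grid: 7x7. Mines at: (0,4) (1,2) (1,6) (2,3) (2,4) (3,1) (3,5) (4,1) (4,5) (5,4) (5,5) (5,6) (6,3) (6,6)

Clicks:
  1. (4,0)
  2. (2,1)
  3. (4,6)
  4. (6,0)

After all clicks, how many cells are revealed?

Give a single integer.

Answer: 9

Derivation:
Click 1 (4,0) count=2: revealed 1 new [(4,0)] -> total=1
Click 2 (2,1) count=2: revealed 1 new [(2,1)] -> total=2
Click 3 (4,6) count=4: revealed 1 new [(4,6)] -> total=3
Click 4 (6,0) count=0: revealed 6 new [(5,0) (5,1) (5,2) (6,0) (6,1) (6,2)] -> total=9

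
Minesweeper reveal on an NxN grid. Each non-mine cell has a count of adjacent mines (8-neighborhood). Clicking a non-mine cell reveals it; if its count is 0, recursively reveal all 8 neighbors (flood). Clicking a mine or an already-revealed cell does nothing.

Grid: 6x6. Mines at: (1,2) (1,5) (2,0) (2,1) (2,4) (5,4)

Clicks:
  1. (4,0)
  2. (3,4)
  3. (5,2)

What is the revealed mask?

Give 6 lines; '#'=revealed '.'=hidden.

Answer: ......
......
......
#####.
####..
####..

Derivation:
Click 1 (4,0) count=0: revealed 12 new [(3,0) (3,1) (3,2) (3,3) (4,0) (4,1) (4,2) (4,3) (5,0) (5,1) (5,2) (5,3)] -> total=12
Click 2 (3,4) count=1: revealed 1 new [(3,4)] -> total=13
Click 3 (5,2) count=0: revealed 0 new [(none)] -> total=13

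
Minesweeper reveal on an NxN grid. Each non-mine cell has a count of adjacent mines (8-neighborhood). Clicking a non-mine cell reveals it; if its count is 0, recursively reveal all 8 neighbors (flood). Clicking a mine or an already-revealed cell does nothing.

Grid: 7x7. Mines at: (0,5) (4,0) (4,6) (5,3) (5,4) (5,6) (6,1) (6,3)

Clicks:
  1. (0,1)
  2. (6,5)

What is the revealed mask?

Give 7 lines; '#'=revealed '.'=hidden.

Click 1 (0,1) count=0: revealed 31 new [(0,0) (0,1) (0,2) (0,3) (0,4) (1,0) (1,1) (1,2) (1,3) (1,4) (1,5) (1,6) (2,0) (2,1) (2,2) (2,3) (2,4) (2,5) (2,6) (3,0) (3,1) (3,2) (3,3) (3,4) (3,5) (3,6) (4,1) (4,2) (4,3) (4,4) (4,5)] -> total=31
Click 2 (6,5) count=2: revealed 1 new [(6,5)] -> total=32

Answer: #####..
#######
#######
#######
.#####.
.......
.....#.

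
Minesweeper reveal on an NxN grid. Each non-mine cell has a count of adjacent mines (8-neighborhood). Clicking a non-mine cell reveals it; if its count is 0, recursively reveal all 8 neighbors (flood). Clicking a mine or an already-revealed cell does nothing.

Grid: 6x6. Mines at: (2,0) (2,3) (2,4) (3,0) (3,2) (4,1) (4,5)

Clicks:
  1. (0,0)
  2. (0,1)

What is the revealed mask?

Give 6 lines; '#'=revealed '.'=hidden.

Click 1 (0,0) count=0: revealed 12 new [(0,0) (0,1) (0,2) (0,3) (0,4) (0,5) (1,0) (1,1) (1,2) (1,3) (1,4) (1,5)] -> total=12
Click 2 (0,1) count=0: revealed 0 new [(none)] -> total=12

Answer: ######
######
......
......
......
......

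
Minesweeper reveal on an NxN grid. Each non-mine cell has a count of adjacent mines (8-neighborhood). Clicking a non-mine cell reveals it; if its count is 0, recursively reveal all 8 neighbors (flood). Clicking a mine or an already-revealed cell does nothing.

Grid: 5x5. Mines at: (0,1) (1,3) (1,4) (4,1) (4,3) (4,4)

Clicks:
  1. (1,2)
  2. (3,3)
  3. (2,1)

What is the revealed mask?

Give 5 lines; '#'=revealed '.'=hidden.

Answer: .....
###..
###..
####.
.....

Derivation:
Click 1 (1,2) count=2: revealed 1 new [(1,2)] -> total=1
Click 2 (3,3) count=2: revealed 1 new [(3,3)] -> total=2
Click 3 (2,1) count=0: revealed 8 new [(1,0) (1,1) (2,0) (2,1) (2,2) (3,0) (3,1) (3,2)] -> total=10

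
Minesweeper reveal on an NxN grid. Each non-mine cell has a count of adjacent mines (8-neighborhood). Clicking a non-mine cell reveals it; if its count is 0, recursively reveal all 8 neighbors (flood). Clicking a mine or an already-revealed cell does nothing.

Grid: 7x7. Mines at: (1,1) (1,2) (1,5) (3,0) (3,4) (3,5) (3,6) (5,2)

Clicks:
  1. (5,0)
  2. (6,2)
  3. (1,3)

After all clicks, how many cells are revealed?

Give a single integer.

Click 1 (5,0) count=0: revealed 6 new [(4,0) (4,1) (5,0) (5,1) (6,0) (6,1)] -> total=6
Click 2 (6,2) count=1: revealed 1 new [(6,2)] -> total=7
Click 3 (1,3) count=1: revealed 1 new [(1,3)] -> total=8

Answer: 8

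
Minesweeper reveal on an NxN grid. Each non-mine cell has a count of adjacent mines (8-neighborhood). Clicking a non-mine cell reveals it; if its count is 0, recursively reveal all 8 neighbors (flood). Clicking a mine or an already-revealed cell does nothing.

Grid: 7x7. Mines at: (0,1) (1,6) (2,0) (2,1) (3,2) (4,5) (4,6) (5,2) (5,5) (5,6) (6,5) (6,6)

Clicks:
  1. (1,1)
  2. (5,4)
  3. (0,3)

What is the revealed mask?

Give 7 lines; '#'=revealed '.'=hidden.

Click 1 (1,1) count=3: revealed 1 new [(1,1)] -> total=1
Click 2 (5,4) count=3: revealed 1 new [(5,4)] -> total=2
Click 3 (0,3) count=0: revealed 15 new [(0,2) (0,3) (0,4) (0,5) (1,2) (1,3) (1,4) (1,5) (2,2) (2,3) (2,4) (2,5) (3,3) (3,4) (3,5)] -> total=17

Answer: ..####.
.#####.
..####.
...###.
.......
....#..
.......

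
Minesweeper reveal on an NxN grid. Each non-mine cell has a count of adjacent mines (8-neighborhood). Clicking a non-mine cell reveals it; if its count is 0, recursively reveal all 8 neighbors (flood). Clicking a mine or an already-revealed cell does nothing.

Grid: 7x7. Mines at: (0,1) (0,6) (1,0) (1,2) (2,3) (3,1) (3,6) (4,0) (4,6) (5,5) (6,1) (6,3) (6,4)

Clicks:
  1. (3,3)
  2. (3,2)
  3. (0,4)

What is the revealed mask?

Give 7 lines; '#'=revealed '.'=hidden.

Click 1 (3,3) count=1: revealed 1 new [(3,3)] -> total=1
Click 2 (3,2) count=2: revealed 1 new [(3,2)] -> total=2
Click 3 (0,4) count=0: revealed 6 new [(0,3) (0,4) (0,5) (1,3) (1,4) (1,5)] -> total=8

Answer: ...###.
...###.
.......
..##...
.......
.......
.......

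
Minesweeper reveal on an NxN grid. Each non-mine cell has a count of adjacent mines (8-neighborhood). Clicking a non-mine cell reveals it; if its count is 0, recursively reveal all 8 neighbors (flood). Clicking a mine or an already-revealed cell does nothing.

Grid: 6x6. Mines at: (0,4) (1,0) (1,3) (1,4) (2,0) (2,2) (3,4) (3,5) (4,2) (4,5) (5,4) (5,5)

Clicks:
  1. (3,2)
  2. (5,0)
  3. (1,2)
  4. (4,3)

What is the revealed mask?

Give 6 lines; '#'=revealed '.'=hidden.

Click 1 (3,2) count=2: revealed 1 new [(3,2)] -> total=1
Click 2 (5,0) count=0: revealed 6 new [(3,0) (3,1) (4,0) (4,1) (5,0) (5,1)] -> total=7
Click 3 (1,2) count=2: revealed 1 new [(1,2)] -> total=8
Click 4 (4,3) count=3: revealed 1 new [(4,3)] -> total=9

Answer: ......
..#...
......
###...
##.#..
##....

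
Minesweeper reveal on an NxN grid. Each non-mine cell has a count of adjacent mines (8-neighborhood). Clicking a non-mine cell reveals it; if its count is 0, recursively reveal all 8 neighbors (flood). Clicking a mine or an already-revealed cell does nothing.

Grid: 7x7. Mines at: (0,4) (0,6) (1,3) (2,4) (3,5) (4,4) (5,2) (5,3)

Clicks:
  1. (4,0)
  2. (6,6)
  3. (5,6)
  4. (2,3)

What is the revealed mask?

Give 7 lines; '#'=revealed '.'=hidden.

Click 1 (4,0) count=0: revealed 22 new [(0,0) (0,1) (0,2) (1,0) (1,1) (1,2) (2,0) (2,1) (2,2) (2,3) (3,0) (3,1) (3,2) (3,3) (4,0) (4,1) (4,2) (4,3) (5,0) (5,1) (6,0) (6,1)] -> total=22
Click 2 (6,6) count=0: revealed 8 new [(4,5) (4,6) (5,4) (5,5) (5,6) (6,4) (6,5) (6,6)] -> total=30
Click 3 (5,6) count=0: revealed 0 new [(none)] -> total=30
Click 4 (2,3) count=2: revealed 0 new [(none)] -> total=30

Answer: ###....
###....
####...
####...
####.##
##..###
##..###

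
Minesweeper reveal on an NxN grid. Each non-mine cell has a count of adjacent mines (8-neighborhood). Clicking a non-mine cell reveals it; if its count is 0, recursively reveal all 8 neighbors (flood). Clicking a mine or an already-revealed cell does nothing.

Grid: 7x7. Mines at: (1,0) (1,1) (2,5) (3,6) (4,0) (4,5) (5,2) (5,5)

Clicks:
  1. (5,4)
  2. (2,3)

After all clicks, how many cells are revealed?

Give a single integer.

Answer: 23

Derivation:
Click 1 (5,4) count=2: revealed 1 new [(5,4)] -> total=1
Click 2 (2,3) count=0: revealed 22 new [(0,2) (0,3) (0,4) (0,5) (0,6) (1,2) (1,3) (1,4) (1,5) (1,6) (2,1) (2,2) (2,3) (2,4) (3,1) (3,2) (3,3) (3,4) (4,1) (4,2) (4,3) (4,4)] -> total=23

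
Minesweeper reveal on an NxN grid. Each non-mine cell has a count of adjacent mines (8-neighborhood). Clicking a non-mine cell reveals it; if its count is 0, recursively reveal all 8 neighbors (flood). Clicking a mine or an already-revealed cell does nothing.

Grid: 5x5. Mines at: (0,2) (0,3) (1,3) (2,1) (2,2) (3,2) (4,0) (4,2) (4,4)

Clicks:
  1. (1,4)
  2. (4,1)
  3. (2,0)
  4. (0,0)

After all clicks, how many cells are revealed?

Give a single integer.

Click 1 (1,4) count=2: revealed 1 new [(1,4)] -> total=1
Click 2 (4,1) count=3: revealed 1 new [(4,1)] -> total=2
Click 3 (2,0) count=1: revealed 1 new [(2,0)] -> total=3
Click 4 (0,0) count=0: revealed 4 new [(0,0) (0,1) (1,0) (1,1)] -> total=7

Answer: 7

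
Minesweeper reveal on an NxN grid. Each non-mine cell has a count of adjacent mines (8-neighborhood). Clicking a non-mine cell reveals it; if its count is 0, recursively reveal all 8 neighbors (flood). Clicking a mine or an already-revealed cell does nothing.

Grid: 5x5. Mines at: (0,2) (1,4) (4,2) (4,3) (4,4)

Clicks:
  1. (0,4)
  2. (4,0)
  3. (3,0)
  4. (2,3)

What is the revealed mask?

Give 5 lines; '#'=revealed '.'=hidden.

Answer: ##..#
####.
####.
####.
##...

Derivation:
Click 1 (0,4) count=1: revealed 1 new [(0,4)] -> total=1
Click 2 (4,0) count=0: revealed 16 new [(0,0) (0,1) (1,0) (1,1) (1,2) (1,3) (2,0) (2,1) (2,2) (2,3) (3,0) (3,1) (3,2) (3,3) (4,0) (4,1)] -> total=17
Click 3 (3,0) count=0: revealed 0 new [(none)] -> total=17
Click 4 (2,3) count=1: revealed 0 new [(none)] -> total=17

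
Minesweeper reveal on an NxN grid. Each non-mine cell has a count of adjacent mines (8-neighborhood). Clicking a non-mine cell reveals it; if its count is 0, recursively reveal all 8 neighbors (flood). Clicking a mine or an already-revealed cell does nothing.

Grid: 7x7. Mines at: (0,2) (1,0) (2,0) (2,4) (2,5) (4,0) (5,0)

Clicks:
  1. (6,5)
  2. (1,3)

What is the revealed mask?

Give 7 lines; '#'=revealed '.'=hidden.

Click 1 (6,5) count=0: revealed 30 new [(1,1) (1,2) (1,3) (2,1) (2,2) (2,3) (3,1) (3,2) (3,3) (3,4) (3,5) (3,6) (4,1) (4,2) (4,3) (4,4) (4,5) (4,6) (5,1) (5,2) (5,3) (5,4) (5,5) (5,6) (6,1) (6,2) (6,3) (6,4) (6,5) (6,6)] -> total=30
Click 2 (1,3) count=2: revealed 0 new [(none)] -> total=30

Answer: .......
.###...
.###...
.######
.######
.######
.######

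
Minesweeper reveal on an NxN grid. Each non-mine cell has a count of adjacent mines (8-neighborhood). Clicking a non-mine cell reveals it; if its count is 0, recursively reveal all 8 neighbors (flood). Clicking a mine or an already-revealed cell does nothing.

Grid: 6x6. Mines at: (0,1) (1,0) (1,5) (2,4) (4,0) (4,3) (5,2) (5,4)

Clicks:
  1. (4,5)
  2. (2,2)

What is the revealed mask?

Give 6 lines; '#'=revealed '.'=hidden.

Answer: ......
.###..
.###..
.###..
.....#
......

Derivation:
Click 1 (4,5) count=1: revealed 1 new [(4,5)] -> total=1
Click 2 (2,2) count=0: revealed 9 new [(1,1) (1,2) (1,3) (2,1) (2,2) (2,3) (3,1) (3,2) (3,3)] -> total=10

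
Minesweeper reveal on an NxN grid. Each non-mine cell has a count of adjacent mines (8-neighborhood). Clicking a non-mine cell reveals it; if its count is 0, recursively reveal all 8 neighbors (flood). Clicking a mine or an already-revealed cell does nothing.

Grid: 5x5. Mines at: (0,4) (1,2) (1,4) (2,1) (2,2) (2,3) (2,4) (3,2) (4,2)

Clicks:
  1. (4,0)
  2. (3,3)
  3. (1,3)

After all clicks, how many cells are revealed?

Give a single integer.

Answer: 6

Derivation:
Click 1 (4,0) count=0: revealed 4 new [(3,0) (3,1) (4,0) (4,1)] -> total=4
Click 2 (3,3) count=5: revealed 1 new [(3,3)] -> total=5
Click 3 (1,3) count=6: revealed 1 new [(1,3)] -> total=6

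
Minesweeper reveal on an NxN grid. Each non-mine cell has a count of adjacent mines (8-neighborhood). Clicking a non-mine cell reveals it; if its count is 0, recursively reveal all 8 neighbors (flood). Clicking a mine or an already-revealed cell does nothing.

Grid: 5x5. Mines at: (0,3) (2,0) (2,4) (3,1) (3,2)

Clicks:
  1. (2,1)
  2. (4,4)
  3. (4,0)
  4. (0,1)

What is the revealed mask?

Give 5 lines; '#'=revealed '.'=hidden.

Click 1 (2,1) count=3: revealed 1 new [(2,1)] -> total=1
Click 2 (4,4) count=0: revealed 4 new [(3,3) (3,4) (4,3) (4,4)] -> total=5
Click 3 (4,0) count=1: revealed 1 new [(4,0)] -> total=6
Click 4 (0,1) count=0: revealed 6 new [(0,0) (0,1) (0,2) (1,0) (1,1) (1,2)] -> total=12

Answer: ###..
###..
.#...
...##
#..##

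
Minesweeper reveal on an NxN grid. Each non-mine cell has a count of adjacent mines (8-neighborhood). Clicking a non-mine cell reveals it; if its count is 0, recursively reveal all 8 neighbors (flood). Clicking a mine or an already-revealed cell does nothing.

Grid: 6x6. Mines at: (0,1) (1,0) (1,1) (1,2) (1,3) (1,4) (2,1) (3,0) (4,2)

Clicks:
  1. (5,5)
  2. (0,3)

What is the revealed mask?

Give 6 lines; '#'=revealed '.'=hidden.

Answer: ...#..
......
...###
...###
...###
...###

Derivation:
Click 1 (5,5) count=0: revealed 12 new [(2,3) (2,4) (2,5) (3,3) (3,4) (3,5) (4,3) (4,4) (4,5) (5,3) (5,4) (5,5)] -> total=12
Click 2 (0,3) count=3: revealed 1 new [(0,3)] -> total=13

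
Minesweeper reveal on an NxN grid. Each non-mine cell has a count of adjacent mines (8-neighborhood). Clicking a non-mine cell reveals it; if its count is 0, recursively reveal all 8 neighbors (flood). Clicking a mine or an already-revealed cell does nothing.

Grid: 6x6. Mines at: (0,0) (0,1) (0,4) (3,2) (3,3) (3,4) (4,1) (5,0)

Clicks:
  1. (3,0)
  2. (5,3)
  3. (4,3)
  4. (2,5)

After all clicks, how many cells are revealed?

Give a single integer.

Click 1 (3,0) count=1: revealed 1 new [(3,0)] -> total=1
Click 2 (5,3) count=0: revealed 8 new [(4,2) (4,3) (4,4) (4,5) (5,2) (5,3) (5,4) (5,5)] -> total=9
Click 3 (4,3) count=3: revealed 0 new [(none)] -> total=9
Click 4 (2,5) count=1: revealed 1 new [(2,5)] -> total=10

Answer: 10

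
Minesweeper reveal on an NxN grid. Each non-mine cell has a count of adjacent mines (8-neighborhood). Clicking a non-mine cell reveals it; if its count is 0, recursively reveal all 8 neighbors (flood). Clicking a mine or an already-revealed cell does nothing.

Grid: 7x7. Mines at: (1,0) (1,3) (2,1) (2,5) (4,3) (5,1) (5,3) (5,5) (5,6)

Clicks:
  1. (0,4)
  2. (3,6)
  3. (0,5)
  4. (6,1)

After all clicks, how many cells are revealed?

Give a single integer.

Answer: 8

Derivation:
Click 1 (0,4) count=1: revealed 1 new [(0,4)] -> total=1
Click 2 (3,6) count=1: revealed 1 new [(3,6)] -> total=2
Click 3 (0,5) count=0: revealed 5 new [(0,5) (0,6) (1,4) (1,5) (1,6)] -> total=7
Click 4 (6,1) count=1: revealed 1 new [(6,1)] -> total=8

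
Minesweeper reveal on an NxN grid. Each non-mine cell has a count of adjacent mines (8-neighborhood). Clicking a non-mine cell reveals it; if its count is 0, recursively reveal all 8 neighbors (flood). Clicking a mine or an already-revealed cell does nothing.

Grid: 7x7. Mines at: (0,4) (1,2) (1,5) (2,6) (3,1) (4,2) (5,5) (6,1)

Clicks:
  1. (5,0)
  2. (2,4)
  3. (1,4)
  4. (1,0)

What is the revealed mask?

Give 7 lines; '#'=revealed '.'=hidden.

Click 1 (5,0) count=1: revealed 1 new [(5,0)] -> total=1
Click 2 (2,4) count=1: revealed 1 new [(2,4)] -> total=2
Click 3 (1,4) count=2: revealed 1 new [(1,4)] -> total=3
Click 4 (1,0) count=0: revealed 6 new [(0,0) (0,1) (1,0) (1,1) (2,0) (2,1)] -> total=9

Answer: ##.....
##..#..
##..#..
.......
.......
#......
.......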